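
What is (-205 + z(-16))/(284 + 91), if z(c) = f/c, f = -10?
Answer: -109/200 ≈ -0.54500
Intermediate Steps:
z(c) = -10/c
(-205 + z(-16))/(284 + 91) = (-205 - 10/(-16))/(284 + 91) = (-205 - 10*(-1/16))/375 = (-205 + 5/8)*(1/375) = -1635/8*1/375 = -109/200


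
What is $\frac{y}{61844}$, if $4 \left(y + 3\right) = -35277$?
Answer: $- \frac{35289}{247376} \approx -0.14265$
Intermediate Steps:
$y = - \frac{35289}{4}$ ($y = -3 + \frac{1}{4} \left(-35277\right) = -3 - \frac{35277}{4} = - \frac{35289}{4} \approx -8822.3$)
$\frac{y}{61844} = - \frac{35289}{4 \cdot 61844} = \left(- \frac{35289}{4}\right) \frac{1}{61844} = - \frac{35289}{247376}$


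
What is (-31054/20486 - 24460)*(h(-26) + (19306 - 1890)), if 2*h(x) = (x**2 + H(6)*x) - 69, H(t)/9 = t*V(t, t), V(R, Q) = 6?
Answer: -6768859678605/20486 ≈ -3.3041e+8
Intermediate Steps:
H(t) = 54*t (H(t) = 9*(t*6) = 9*(6*t) = 54*t)
h(x) = -69/2 + x**2/2 + 162*x (h(x) = ((x**2 + (54*6)*x) - 69)/2 = ((x**2 + 324*x) - 69)/2 = (-69 + x**2 + 324*x)/2 = -69/2 + x**2/2 + 162*x)
(-31054/20486 - 24460)*(h(-26) + (19306 - 1890)) = (-31054/20486 - 24460)*((-69/2 + (1/2)*(-26)**2 + 162*(-26)) + (19306 - 1890)) = (-31054*1/20486 - 24460)*((-69/2 + (1/2)*676 - 4212) + 17416) = (-15527/10243 - 24460)*((-69/2 + 338 - 4212) + 17416) = -250559307*(-7817/2 + 17416)/10243 = -250559307/10243*27015/2 = -6768859678605/20486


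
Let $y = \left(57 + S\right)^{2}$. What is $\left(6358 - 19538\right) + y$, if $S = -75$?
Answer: $-12856$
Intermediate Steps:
$y = 324$ ($y = \left(57 - 75\right)^{2} = \left(-18\right)^{2} = 324$)
$\left(6358 - 19538\right) + y = \left(6358 - 19538\right) + 324 = -13180 + 324 = -12856$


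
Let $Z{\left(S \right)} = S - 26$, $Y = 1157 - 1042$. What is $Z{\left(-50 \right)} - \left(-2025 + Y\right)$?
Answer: $1834$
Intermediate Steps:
$Y = 115$ ($Y = 1157 - 1042 = 115$)
$Z{\left(S \right)} = -26 + S$
$Z{\left(-50 \right)} - \left(-2025 + Y\right) = \left(-26 - 50\right) + \left(\left(-45\right)^{2} - 115\right) = -76 + \left(2025 - 115\right) = -76 + 1910 = 1834$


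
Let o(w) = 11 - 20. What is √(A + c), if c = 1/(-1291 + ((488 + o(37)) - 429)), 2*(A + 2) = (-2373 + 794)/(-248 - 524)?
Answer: I*√897796756538/958052 ≈ 0.98901*I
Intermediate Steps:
o(w) = -9
A = -1509/1544 (A = -2 + ((-2373 + 794)/(-248 - 524))/2 = -2 + (-1579/(-772))/2 = -2 + (-1579*(-1/772))/2 = -2 + (½)*(1579/772) = -2 + 1579/1544 = -1509/1544 ≈ -0.97733)
c = -1/1241 (c = 1/(-1291 + ((488 - 9) - 429)) = 1/(-1291 + (479 - 429)) = 1/(-1291 + 50) = 1/(-1241) = -1/1241 ≈ -0.00080580)
√(A + c) = √(-1509/1544 - 1/1241) = √(-1874213/1916104) = I*√897796756538/958052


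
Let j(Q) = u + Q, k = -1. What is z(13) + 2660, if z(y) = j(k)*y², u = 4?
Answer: 3167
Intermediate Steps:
j(Q) = 4 + Q
z(y) = 3*y² (z(y) = (4 - 1)*y² = 3*y²)
z(13) + 2660 = 3*13² + 2660 = 3*169 + 2660 = 507 + 2660 = 3167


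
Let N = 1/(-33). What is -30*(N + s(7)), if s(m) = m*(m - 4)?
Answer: -6920/11 ≈ -629.09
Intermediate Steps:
s(m) = m*(-4 + m)
N = -1/33 ≈ -0.030303
-30*(N + s(7)) = -30*(-1/33 + 7*(-4 + 7)) = -30*(-1/33 + 7*3) = -30*(-1/33 + 21) = -30*692/33 = -6920/11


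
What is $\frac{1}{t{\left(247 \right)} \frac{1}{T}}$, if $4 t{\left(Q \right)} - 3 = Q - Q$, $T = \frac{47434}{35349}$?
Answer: $\frac{189736}{106047} \approx 1.7892$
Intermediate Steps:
$T = \frac{47434}{35349}$ ($T = 47434 \cdot \frac{1}{35349} = \frac{47434}{35349} \approx 1.3419$)
$t{\left(Q \right)} = \frac{3}{4}$ ($t{\left(Q \right)} = \frac{3}{4} + \frac{Q - Q}{4} = \frac{3}{4} + \frac{1}{4} \cdot 0 = \frac{3}{4} + 0 = \frac{3}{4}$)
$\frac{1}{t{\left(247 \right)} \frac{1}{T}} = \frac{1}{\frac{3}{4} \frac{1}{\frac{47434}{35349}}} = \frac{1}{\frac{3}{4} \cdot \frac{35349}{47434}} = \frac{1}{\frac{106047}{189736}} = \frac{189736}{106047}$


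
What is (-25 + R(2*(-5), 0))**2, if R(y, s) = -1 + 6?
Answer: 400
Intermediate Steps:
R(y, s) = 5
(-25 + R(2*(-5), 0))**2 = (-25 + 5)**2 = (-20)**2 = 400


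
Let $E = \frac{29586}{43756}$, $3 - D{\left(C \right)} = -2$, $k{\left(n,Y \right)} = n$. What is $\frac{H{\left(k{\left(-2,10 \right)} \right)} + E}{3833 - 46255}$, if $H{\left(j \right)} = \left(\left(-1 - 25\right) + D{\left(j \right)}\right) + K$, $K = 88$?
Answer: $- \frac{1480619}{928108516} \approx -0.0015953$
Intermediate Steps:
$D{\left(C \right)} = 5$ ($D{\left(C \right)} = 3 - -2 = 3 + 2 = 5$)
$E = \frac{14793}{21878}$ ($E = 29586 \cdot \frac{1}{43756} = \frac{14793}{21878} \approx 0.67616$)
$H{\left(j \right)} = 67$ ($H{\left(j \right)} = \left(\left(-1 - 25\right) + 5\right) + 88 = \left(-26 + 5\right) + 88 = -21 + 88 = 67$)
$\frac{H{\left(k{\left(-2,10 \right)} \right)} + E}{3833 - 46255} = \frac{67 + \frac{14793}{21878}}{3833 - 46255} = \frac{1480619}{21878 \left(-42422\right)} = \frac{1480619}{21878} \left(- \frac{1}{42422}\right) = - \frac{1480619}{928108516}$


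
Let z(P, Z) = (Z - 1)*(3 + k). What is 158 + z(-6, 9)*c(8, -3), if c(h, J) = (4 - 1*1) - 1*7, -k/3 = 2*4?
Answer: 830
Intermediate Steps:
k = -24 (k = -6*4 = -3*8 = -24)
z(P, Z) = 21 - 21*Z (z(P, Z) = (Z - 1)*(3 - 24) = (-1 + Z)*(-21) = 21 - 21*Z)
c(h, J) = -4 (c(h, J) = (4 - 1) - 7 = 3 - 7 = -4)
158 + z(-6, 9)*c(8, -3) = 158 + (21 - 21*9)*(-4) = 158 + (21 - 189)*(-4) = 158 - 168*(-4) = 158 + 672 = 830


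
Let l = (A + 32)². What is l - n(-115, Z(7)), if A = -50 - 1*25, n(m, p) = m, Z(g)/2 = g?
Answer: 1964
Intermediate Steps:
Z(g) = 2*g
A = -75 (A = -50 - 25 = -75)
l = 1849 (l = (-75 + 32)² = (-43)² = 1849)
l - n(-115, Z(7)) = 1849 - 1*(-115) = 1849 + 115 = 1964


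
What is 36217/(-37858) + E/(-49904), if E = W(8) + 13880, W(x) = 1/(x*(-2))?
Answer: -18662718735/15114125056 ≈ -1.2348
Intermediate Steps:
W(x) = -1/(2*x) (W(x) = 1/(-2*x) = -1/(2*x))
E = 222079/16 (E = -½/8 + 13880 = -½*⅛ + 13880 = -1/16 + 13880 = 222079/16 ≈ 13880.)
36217/(-37858) + E/(-49904) = 36217/(-37858) + (222079/16)/(-49904) = 36217*(-1/37858) + (222079/16)*(-1/49904) = -36217/37858 - 222079/798464 = -18662718735/15114125056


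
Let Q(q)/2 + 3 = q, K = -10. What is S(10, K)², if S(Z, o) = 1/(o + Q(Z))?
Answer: 1/16 ≈ 0.062500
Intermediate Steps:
Q(q) = -6 + 2*q
S(Z, o) = 1/(-6 + o + 2*Z) (S(Z, o) = 1/(o + (-6 + 2*Z)) = 1/(-6 + o + 2*Z))
S(10, K)² = (1/(-6 - 10 + 2*10))² = (1/(-6 - 10 + 20))² = (1/4)² = (¼)² = 1/16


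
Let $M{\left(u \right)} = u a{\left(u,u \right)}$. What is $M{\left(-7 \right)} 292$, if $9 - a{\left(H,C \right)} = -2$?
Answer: $-22484$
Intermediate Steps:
$a{\left(H,C \right)} = 11$ ($a{\left(H,C \right)} = 9 - -2 = 9 + 2 = 11$)
$M{\left(u \right)} = 11 u$ ($M{\left(u \right)} = u 11 = 11 u$)
$M{\left(-7 \right)} 292 = 11 \left(-7\right) 292 = \left(-77\right) 292 = -22484$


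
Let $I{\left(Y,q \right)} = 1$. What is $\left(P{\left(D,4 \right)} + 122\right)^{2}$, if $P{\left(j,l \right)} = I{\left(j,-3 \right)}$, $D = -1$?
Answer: $15129$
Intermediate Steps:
$P{\left(j,l \right)} = 1$
$\left(P{\left(D,4 \right)} + 122\right)^{2} = \left(1 + 122\right)^{2} = 123^{2} = 15129$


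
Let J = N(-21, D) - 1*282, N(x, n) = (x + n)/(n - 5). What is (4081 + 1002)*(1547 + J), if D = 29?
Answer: 19295068/3 ≈ 6.4317e+6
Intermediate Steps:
N(x, n) = (n + x)/(-5 + n)
J = -845/3 (J = (29 - 21)/(-5 + 29) - 1*282 = 8/24 - 282 = (1/24)*8 - 282 = 1/3 - 282 = -845/3 ≈ -281.67)
(4081 + 1002)*(1547 + J) = (4081 + 1002)*(1547 - 845/3) = 5083*(3796/3) = 19295068/3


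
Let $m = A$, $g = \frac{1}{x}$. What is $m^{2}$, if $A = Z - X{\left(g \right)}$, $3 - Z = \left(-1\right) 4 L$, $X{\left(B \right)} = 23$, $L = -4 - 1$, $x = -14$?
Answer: $1600$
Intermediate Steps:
$g = - \frac{1}{14}$ ($g = \frac{1}{-14} = - \frac{1}{14} \approx -0.071429$)
$L = -5$
$Z = -17$ ($Z = 3 - \left(-1\right) 4 \left(-5\right) = 3 - \left(-4\right) \left(-5\right) = 3 - 20 = -17$)
$A = -40$ ($A = -17 - 23 = -40$)
$m = -40$
$m^{2} = \left(-40\right)^{2} = 1600$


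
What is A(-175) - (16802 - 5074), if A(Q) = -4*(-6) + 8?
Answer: -11696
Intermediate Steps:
A(Q) = 32 (A(Q) = 24 + 8 = 32)
A(-175) - (16802 - 5074) = 32 - (16802 - 5074) = 32 - 1*11728 = 32 - 11728 = -11696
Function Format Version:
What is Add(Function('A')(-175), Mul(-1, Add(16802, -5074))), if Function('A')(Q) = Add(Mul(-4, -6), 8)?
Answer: -11696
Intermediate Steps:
Function('A')(Q) = 32 (Function('A')(Q) = Add(24, 8) = 32)
Add(Function('A')(-175), Mul(-1, Add(16802, -5074))) = Add(32, Mul(-1, Add(16802, -5074))) = Add(32, Mul(-1, 11728)) = Add(32, -11728) = -11696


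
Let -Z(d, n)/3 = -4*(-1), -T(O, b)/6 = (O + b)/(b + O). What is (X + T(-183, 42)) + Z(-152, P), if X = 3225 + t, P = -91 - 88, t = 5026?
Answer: 8233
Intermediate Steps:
P = -179
X = 8251 (X = 3225 + 5026 = 8251)
T(O, b) = -6 (T(O, b) = -6*(O + b)/(b + O) = -6*(O + b)/(O + b) = -6*1 = -6)
Z(d, n) = -12 (Z(d, n) = -(-12)*(-1) = -3*4 = -12)
(X + T(-183, 42)) + Z(-152, P) = (8251 - 6) - 12 = 8245 - 12 = 8233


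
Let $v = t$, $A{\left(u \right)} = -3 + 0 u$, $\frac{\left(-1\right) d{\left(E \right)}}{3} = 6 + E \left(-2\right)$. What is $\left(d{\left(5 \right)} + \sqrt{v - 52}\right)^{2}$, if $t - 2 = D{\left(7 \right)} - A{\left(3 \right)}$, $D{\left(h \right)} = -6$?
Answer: $\left(12 + i \sqrt{53}\right)^{2} \approx 91.0 + 174.72 i$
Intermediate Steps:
$d{\left(E \right)} = -18 + 6 E$ ($d{\left(E \right)} = - 3 \left(6 + E \left(-2\right)\right) = - 3 \left(6 - 2 E\right) = -18 + 6 E$)
$A{\left(u \right)} = -3$ ($A{\left(u \right)} = -3 + 0 = -3$)
$t = -1$ ($t = 2 - 3 = -1$)
$v = -1$
$\left(d{\left(5 \right)} + \sqrt{v - 52}\right)^{2} = \left(\left(-18 + 6 \cdot 5\right) + \sqrt{-1 - 52}\right)^{2} = \left(\left(-18 + 30\right) + \sqrt{-53}\right)^{2} = \left(12 + i \sqrt{53}\right)^{2}$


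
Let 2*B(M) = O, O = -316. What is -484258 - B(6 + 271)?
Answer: -484100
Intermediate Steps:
B(M) = -158 (B(M) = (1/2)*(-316) = -158)
-484258 - B(6 + 271) = -484258 - 1*(-158) = -484258 + 158 = -484100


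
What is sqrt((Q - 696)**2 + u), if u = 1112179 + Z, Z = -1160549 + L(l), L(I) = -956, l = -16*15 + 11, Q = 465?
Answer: sqrt(4035) ≈ 63.522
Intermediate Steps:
l = -229 (l = -240 + 11 = -229)
Z = -1161505 (Z = -1160549 - 956 = -1161505)
u = -49326 (u = 1112179 - 1161505 = -49326)
sqrt((Q - 696)**2 + u) = sqrt((465 - 696)**2 - 49326) = sqrt((-231)**2 - 49326) = sqrt(53361 - 49326) = sqrt(4035)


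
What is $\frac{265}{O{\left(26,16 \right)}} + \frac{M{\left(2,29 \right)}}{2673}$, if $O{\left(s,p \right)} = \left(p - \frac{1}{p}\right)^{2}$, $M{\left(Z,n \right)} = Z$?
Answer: $\frac{4032586}{3862485} \approx 1.044$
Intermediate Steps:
$\frac{265}{O{\left(26,16 \right)}} + \frac{M{\left(2,29 \right)}}{2673} = \frac{265}{\frac{1}{256} \left(-1 + 16^{2}\right)^{2}} + \frac{2}{2673} = \frac{265}{\frac{1}{256} \left(-1 + 256\right)^{2}} + 2 \cdot \frac{1}{2673} = \frac{265}{\frac{1}{256} \cdot 255^{2}} + \frac{2}{2673} = \frac{265}{\frac{1}{256} \cdot 65025} + \frac{2}{2673} = \frac{265}{\frac{65025}{256}} + \frac{2}{2673} = 265 \cdot \frac{256}{65025} + \frac{2}{2673} = \frac{13568}{13005} + \frac{2}{2673} = \frac{4032586}{3862485}$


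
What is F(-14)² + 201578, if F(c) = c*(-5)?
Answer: 206478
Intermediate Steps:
F(c) = -5*c
F(-14)² + 201578 = (-5*(-14))² + 201578 = 70² + 201578 = 4900 + 201578 = 206478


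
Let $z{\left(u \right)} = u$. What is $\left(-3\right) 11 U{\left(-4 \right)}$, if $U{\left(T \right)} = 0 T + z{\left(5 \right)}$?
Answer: $-165$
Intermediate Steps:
$U{\left(T \right)} = 5$ ($U{\left(T \right)} = 0 T + 5 = 0 + 5 = 5$)
$\left(-3\right) 11 U{\left(-4 \right)} = \left(-3\right) 11 \cdot 5 = \left(-33\right) 5 = -165$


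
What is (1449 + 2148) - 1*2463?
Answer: 1134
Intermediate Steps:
(1449 + 2148) - 1*2463 = 3597 - 2463 = 1134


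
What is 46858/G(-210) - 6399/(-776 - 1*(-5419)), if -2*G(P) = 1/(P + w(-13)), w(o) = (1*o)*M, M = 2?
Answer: 102689113169/4643 ≈ 2.2117e+7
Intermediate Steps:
w(o) = 2*o (w(o) = (1*o)*2 = o*2 = 2*o)
G(P) = -1/(2*(-26 + P)) (G(P) = -1/(2*(P + 2*(-13))) = -1/(2*(P - 26)) = -1/(2*(-26 + P)))
46858/G(-210) - 6399/(-776 - 1*(-5419)) = 46858/((-1/(-52 + 2*(-210)))) - 6399/(-776 - 1*(-5419)) = 46858/((-1/(-52 - 420))) - 6399/(-776 + 5419) = 46858/((-1/(-472))) - 6399/4643 = 46858/((-1*(-1/472))) - 6399*1/4643 = 46858/(1/472) - 6399/4643 = 46858*472 - 6399/4643 = 22116976 - 6399/4643 = 102689113169/4643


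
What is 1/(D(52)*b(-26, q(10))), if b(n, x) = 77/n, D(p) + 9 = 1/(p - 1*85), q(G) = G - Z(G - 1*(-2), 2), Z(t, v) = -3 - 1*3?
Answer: 39/1043 ≈ 0.037392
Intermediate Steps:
Z(t, v) = -6 (Z(t, v) = -3 - 3 = -6)
q(G) = 6 + G (q(G) = G - 1*(-6) = G + 6 = 6 + G)
D(p) = -9 + 1/(-85 + p) (D(p) = -9 + 1/(p - 1*85) = -9 + 1/(p - 85) = -9 + 1/(-85 + p))
1/(D(52)*b(-26, q(10))) = 1/((((766 - 9*52)/(-85 + 52)))*((77/(-26)))) = 1/((((766 - 468)/(-33)))*((77*(-1/26)))) = 1/(((-1/33*298))*(-77/26)) = -26/77/(-298/33) = -33/298*(-26/77) = 39/1043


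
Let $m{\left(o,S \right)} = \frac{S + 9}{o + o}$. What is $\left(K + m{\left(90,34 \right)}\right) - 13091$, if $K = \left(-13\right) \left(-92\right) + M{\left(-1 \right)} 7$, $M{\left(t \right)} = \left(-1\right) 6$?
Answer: $- \frac{2148617}{180} \approx -11937.0$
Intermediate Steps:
$m{\left(o,S \right)} = \frac{9 + S}{2 o}$
$M{\left(t \right)} = -6$
$K = 1154$ ($K = \left(-13\right) \left(-92\right) - 42 = 1196 - 42 = 1154$)
$\left(K + m{\left(90,34 \right)}\right) - 13091 = \left(1154 + \frac{9 + 34}{2 \cdot 90}\right) - 13091 = \left(1154 + \frac{1}{2} \cdot \frac{1}{90} \cdot 43\right) - 13091 = \left(1154 + \frac{43}{180}\right) - 13091 = \frac{207763}{180} - 13091 = - \frac{2148617}{180}$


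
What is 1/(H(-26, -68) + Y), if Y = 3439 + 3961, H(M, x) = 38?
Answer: 1/7438 ≈ 0.00013444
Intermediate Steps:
Y = 7400
1/(H(-26, -68) + Y) = 1/(38 + 7400) = 1/7438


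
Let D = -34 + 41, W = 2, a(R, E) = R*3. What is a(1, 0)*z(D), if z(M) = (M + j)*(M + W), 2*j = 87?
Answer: 2727/2 ≈ 1363.5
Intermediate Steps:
a(R, E) = 3*R
j = 87/2 (j = (½)*87 = 87/2 ≈ 43.500)
D = 7
z(M) = (2 + M)*(87/2 + M) (z(M) = (M + 87/2)*(M + 2) = (87/2 + M)*(2 + M) = (2 + M)*(87/2 + M))
a(1, 0)*z(D) = (3*1)*(87 + 7² + (91/2)*7) = 3*(87 + 49 + 637/2) = 3*(909/2) = 2727/2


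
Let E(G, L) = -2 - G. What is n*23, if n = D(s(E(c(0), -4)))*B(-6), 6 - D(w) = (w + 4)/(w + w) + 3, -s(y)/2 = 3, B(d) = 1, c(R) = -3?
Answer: 391/6 ≈ 65.167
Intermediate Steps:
s(y) = -6 (s(y) = -2*3 = -6)
D(w) = 3 - (4 + w)/(2*w) (D(w) = 6 - ((w + 4)/(w + w) + 3) = 6 - ((4 + w)/((2*w)) + 3) = 6 - ((4 + w)*(1/(2*w)) + 3) = 6 - ((4 + w)/(2*w) + 3) = 6 - (3 + (4 + w)/(2*w)) = 6 + (-3 - (4 + w)/(2*w)) = 3 - (4 + w)/(2*w))
n = 17/6 (n = (5/2 - 2/(-6))*1 = (5/2 - 2*(-⅙))*1 = (5/2 + ⅓)*1 = (17/6)*1 = 17/6 ≈ 2.8333)
n*23 = (17/6)*23 = 391/6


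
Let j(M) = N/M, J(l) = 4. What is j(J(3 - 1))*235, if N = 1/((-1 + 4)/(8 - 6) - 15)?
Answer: -235/54 ≈ -4.3519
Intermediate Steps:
N = -2/27 (N = 1/(3/2 - 15) = 1/(-27/2) = -2/27 ≈ -0.074074)
j(M) = -2/(27*M)
j(J(3 - 1))*235 = -2/27/4*235 = -2/27*¼*235 = -1/54*235 = -235/54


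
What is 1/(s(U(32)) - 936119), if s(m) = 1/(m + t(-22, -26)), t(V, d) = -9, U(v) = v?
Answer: -23/21530736 ≈ -1.0682e-6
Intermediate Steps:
s(m) = 1/(-9 + m) (s(m) = 1/(m - 9) = 1/(-9 + m))
1/(s(U(32)) - 936119) = 1/(1/(-9 + 32) - 936119) = 1/(1/23 - 936119) = 1/(-21530736/23) = -23/21530736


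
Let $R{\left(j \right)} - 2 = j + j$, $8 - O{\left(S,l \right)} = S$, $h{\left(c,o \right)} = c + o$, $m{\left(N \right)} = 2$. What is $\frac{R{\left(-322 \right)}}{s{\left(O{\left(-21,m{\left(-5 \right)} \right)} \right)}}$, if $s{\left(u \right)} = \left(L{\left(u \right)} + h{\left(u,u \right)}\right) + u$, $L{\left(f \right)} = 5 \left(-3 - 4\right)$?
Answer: $- \frac{321}{26} \approx -12.346$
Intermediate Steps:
$O{\left(S,l \right)} = 8 - S$
$R{\left(j \right)} = 2 + 2 j$ ($R{\left(j \right)} = 2 + \left(j + j\right) = 2 + 2 j$)
$L{\left(f \right)} = -35$ ($L{\left(f \right)} = 5 \left(-7\right) = -35$)
$s{\left(u \right)} = -35 + 3 u$ ($s{\left(u \right)} = \left(-35 + \left(u + u\right)\right) + u = \left(-35 + 2 u\right) + u = -35 + 3 u$)
$\frac{R{\left(-322 \right)}}{s{\left(O{\left(-21,m{\left(-5 \right)} \right)} \right)}} = \frac{2 + 2 \left(-322\right)}{-35 + 3 \left(8 - -21\right)} = \frac{2 - 644}{-35 + 3 \left(8 + 21\right)} = - \frac{642}{-35 + 3 \cdot 29} = - \frac{642}{-35 + 87} = - \frac{642}{52} = \left(-642\right) \frac{1}{52} = - \frac{321}{26}$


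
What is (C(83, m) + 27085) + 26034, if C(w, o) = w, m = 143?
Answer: 53202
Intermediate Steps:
(C(83, m) + 27085) + 26034 = (83 + 27085) + 26034 = 27168 + 26034 = 53202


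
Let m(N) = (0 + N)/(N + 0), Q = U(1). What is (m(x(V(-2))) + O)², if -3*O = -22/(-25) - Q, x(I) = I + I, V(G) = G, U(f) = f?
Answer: 676/625 ≈ 1.0816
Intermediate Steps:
Q = 1
x(I) = 2*I
O = 1/25 (O = -(-22/(-25) - 1*1)/3 = -(-22*(-1/25) - 1)/3 = -(22/25 - 1)/3 = -⅓*(-3/25) = 1/25 ≈ 0.040000)
m(N) = 1 (m(N) = N/N = 1)
(m(x(V(-2))) + O)² = (1 + 1/25)² = (26/25)² = 676/625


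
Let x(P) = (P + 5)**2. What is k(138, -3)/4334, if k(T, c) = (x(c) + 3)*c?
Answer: -21/4334 ≈ -0.0048454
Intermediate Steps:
x(P) = (5 + P)**2
k(T, c) = c*(3 + (5 + c)**2) (k(T, c) = ((5 + c)**2 + 3)*c = (3 + (5 + c)**2)*c = c*(3 + (5 + c)**2))
k(138, -3)/4334 = -3*(3 + (5 - 3)**2)/4334 = -3*(3 + 2**2)*(1/4334) = -3*(3 + 4)*(1/4334) = -3*7*(1/4334) = -21*1/4334 = -21/4334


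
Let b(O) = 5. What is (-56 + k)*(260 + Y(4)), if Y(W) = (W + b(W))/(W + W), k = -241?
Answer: -620433/8 ≈ -77554.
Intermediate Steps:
Y(W) = (5 + W)/(2*W) (Y(W) = (W + 5)/(W + W) = (5 + W)/((2*W)) = (5 + W)*(1/(2*W)) = (5 + W)/(2*W))
(-56 + k)*(260 + Y(4)) = (-56 - 241)*(260 + (½)*(5 + 4)/4) = -297*(260 + (½)*(¼)*9) = -297*(260 + 9/8) = -297*2089/8 = -620433/8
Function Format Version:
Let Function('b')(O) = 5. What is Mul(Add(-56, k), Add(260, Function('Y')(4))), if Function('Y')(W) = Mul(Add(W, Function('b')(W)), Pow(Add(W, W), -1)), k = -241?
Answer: Rational(-620433, 8) ≈ -77554.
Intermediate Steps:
Function('Y')(W) = Mul(Rational(1, 2), Pow(W, -1), Add(5, W)) (Function('Y')(W) = Mul(Add(W, 5), Pow(Add(W, W), -1)) = Mul(Add(5, W), Pow(Mul(2, W), -1)) = Mul(Add(5, W), Mul(Rational(1, 2), Pow(W, -1))) = Mul(Rational(1, 2), Pow(W, -1), Add(5, W)))
Mul(Add(-56, k), Add(260, Function('Y')(4))) = Mul(Add(-56, -241), Add(260, Mul(Rational(1, 2), Pow(4, -1), Add(5, 4)))) = Mul(-297, Add(260, Mul(Rational(1, 2), Rational(1, 4), 9))) = Mul(-297, Add(260, Rational(9, 8))) = Mul(-297, Rational(2089, 8)) = Rational(-620433, 8)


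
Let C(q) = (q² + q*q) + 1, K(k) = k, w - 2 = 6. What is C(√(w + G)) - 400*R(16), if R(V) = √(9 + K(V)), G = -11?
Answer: -2005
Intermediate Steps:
w = 8 (w = 2 + 6 = 8)
R(V) = √(9 + V)
C(q) = 1 + 2*q² (C(q) = (q² + q²) + 1 = 2*q² + 1 = 1 + 2*q²)
C(√(w + G)) - 400*R(16) = (1 + 2*(√(8 - 11))²) - 400*√(9 + 16) = (1 + 2*(√(-3))²) - 400*√25 = (1 + 2*(I*√3)²) - 400*5 = (1 + 2*(-3)) - 2000 = (1 - 6) - 2000 = -5 - 2000 = -2005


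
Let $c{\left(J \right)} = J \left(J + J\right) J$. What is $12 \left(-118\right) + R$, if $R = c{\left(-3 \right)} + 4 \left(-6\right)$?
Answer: $-1494$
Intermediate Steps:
$c{\left(J \right)} = 2 J^{3}$ ($c{\left(J \right)} = J 2 J J = 2 J^{2} J = 2 J^{3}$)
$R = -78$ ($R = 2 \left(-3\right)^{3} + 4 \left(-6\right) = 2 \left(-27\right) - 24 = -54 - 24 = -78$)
$12 \left(-118\right) + R = 12 \left(-118\right) - 78 = -1416 - 78 = -1494$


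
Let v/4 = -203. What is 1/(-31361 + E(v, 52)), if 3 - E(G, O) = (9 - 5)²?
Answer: -1/31374 ≈ -3.1874e-5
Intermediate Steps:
v = -812 (v = 4*(-203) = -812)
E(G, O) = -13 (E(G, O) = 3 - (9 - 5)² = 3 - 1*4² = 3 - 1*16 = 3 - 16 = -13)
1/(-31361 + E(v, 52)) = 1/(-31361 - 13) = 1/(-31374) = -1/31374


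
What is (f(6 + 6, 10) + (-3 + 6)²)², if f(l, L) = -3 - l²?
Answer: 19044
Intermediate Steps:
(f(6 + 6, 10) + (-3 + 6)²)² = ((-3 - (6 + 6)²) + (-3 + 6)²)² = ((-3 - 1*12²) + 3²)² = ((-3 - 1*144) + 9)² = ((-3 - 144) + 9)² = (-147 + 9)² = (-138)² = 19044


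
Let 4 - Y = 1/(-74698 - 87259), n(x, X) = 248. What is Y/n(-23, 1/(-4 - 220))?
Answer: 647829/40165336 ≈ 0.016129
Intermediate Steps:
Y = 647829/161957 (Y = 4 - 1/(-74698 - 87259) = 4 - 1/(-161957) = 4 - 1*(-1/161957) = 4 + 1/161957 = 647829/161957 ≈ 4.0000)
Y/n(-23, 1/(-4 - 220)) = (647829/161957)/248 = (647829/161957)*(1/248) = 647829/40165336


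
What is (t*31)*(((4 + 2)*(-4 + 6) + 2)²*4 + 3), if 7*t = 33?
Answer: 805101/7 ≈ 1.1501e+5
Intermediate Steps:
t = 33/7 (t = (⅐)*33 = 33/7 ≈ 4.7143)
(t*31)*(((4 + 2)*(-4 + 6) + 2)²*4 + 3) = ((33/7)*31)*(((4 + 2)*(-4 + 6) + 2)²*4 + 3) = 1023*((6*2 + 2)²*4 + 3)/7 = 1023*((12 + 2)²*4 + 3)/7 = 1023*(14²*4 + 3)/7 = 1023*(196*4 + 3)/7 = 1023*(784 + 3)/7 = (1023/7)*787 = 805101/7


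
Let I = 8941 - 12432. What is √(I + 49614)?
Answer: √46123 ≈ 214.76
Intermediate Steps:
I = -3491
√(I + 49614) = √(-3491 + 49614) = √46123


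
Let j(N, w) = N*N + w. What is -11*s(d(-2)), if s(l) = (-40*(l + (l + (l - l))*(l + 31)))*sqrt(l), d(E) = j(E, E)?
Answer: 29920*sqrt(2) ≈ 42313.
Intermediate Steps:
j(N, w) = w + N**2 (j(N, w) = N**2 + w = w + N**2)
d(E) = E + E**2
s(l) = sqrt(l)*(-40*l - 40*l*(31 + l)) (s(l) = (-40*(l + (l + 0)*(31 + l)))*sqrt(l) = (-40*(l + l*(31 + l)))*sqrt(l) = (-40*l - 40*l*(31 + l))*sqrt(l) = sqrt(l)*(-40*l - 40*l*(31 + l)))
-11*s(d(-2)) = -440*(-2*(1 - 2))**(3/2)*(-32 - (-2)*(1 - 2)) = -440*(-2*(-1))**(3/2)*(-32 - (-2)*(-1)) = -440*2**(3/2)*(-32 - 1*2) = -440*2*sqrt(2)*(-32 - 2) = -440*2*sqrt(2)*(-34) = -(-29920)*sqrt(2) = 29920*sqrt(2)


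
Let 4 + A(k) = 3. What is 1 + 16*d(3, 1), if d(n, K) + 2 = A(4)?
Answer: -47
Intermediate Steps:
A(k) = -1 (A(k) = -4 + 3 = -1)
d(n, K) = -3 (d(n, K) = -2 - 1 = -3)
1 + 16*d(3, 1) = 1 + 16*(-3) = 1 - 48 = -47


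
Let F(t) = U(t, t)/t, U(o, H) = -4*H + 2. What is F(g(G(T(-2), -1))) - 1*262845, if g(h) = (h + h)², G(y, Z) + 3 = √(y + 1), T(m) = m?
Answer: -6571224/25 + 3*I/100 ≈ -2.6285e+5 + 0.03*I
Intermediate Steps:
G(y, Z) = -3 + √(1 + y) (G(y, Z) = -3 + √(y + 1) = -3 + √(1 + y))
g(h) = 4*h² (g(h) = (2*h)² = 4*h²)
U(o, H) = 2 - 4*H
F(t) = (2 - 4*t)/t
F(g(G(T(-2), -1))) - 1*262845 = (-4 + 2/((4*(-3 + √(1 - 2))²))) - 1*262845 = (-4 + 2/((4*(-3 + √(-1))²))) - 262845 = (-4 + 2/((4*(-3 + I)²))) - 262845 = (-4 + 2*(1/(4*(-3 + I)²))) - 262845 = (-4 + 1/(2*(-3 + I)²)) - 262845 = -262849 + 1/(2*(-3 + I)²)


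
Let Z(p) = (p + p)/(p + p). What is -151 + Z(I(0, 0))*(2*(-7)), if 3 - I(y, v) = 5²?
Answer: -165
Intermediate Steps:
I(y, v) = -22 (I(y, v) = 3 - 1*5² = 3 - 1*25 = 3 - 25 = -22)
Z(p) = 1 (Z(p) = (2*p)/((2*p)) = (2*p)*(1/(2*p)) = 1)
-151 + Z(I(0, 0))*(2*(-7)) = -151 + 1*(2*(-7)) = -151 + 1*(-14) = -151 - 14 = -165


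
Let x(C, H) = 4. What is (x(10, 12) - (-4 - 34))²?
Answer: 1764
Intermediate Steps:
(x(10, 12) - (-4 - 34))² = (4 - (-4 - 34))² = (4 - 1*(-38))² = (4 + 38)² = 42² = 1764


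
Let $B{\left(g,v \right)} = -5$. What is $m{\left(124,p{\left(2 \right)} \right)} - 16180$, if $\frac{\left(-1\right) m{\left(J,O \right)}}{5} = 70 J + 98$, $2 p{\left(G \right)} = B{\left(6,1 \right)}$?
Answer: $-60070$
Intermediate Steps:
$p{\left(G \right)} = - \frac{5}{2}$ ($p{\left(G \right)} = \frac{1}{2} \left(-5\right) = - \frac{5}{2}$)
$m{\left(J,O \right)} = -490 - 350 J$ ($m{\left(J,O \right)} = - 5 \left(70 J + 98\right) = - 5 \left(98 + 70 J\right) = -490 - 350 J$)
$m{\left(124,p{\left(2 \right)} \right)} - 16180 = \left(-490 - 43400\right) - 16180 = -43890 - 16180 = -60070$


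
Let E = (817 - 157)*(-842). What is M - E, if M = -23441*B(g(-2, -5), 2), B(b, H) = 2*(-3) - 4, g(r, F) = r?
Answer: 790130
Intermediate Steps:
B(b, H) = -10 (B(b, H) = -6 - 4 = -10)
E = -555720 (E = 660*(-842) = -555720)
M = 234410 (M = -23441*(-10) = 234410)
M - E = 234410 - 1*(-555720) = 234410 + 555720 = 790130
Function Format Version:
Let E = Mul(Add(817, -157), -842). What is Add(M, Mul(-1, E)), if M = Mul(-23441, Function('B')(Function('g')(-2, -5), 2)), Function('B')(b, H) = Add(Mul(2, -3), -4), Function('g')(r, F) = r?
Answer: 790130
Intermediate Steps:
Function('B')(b, H) = -10 (Function('B')(b, H) = Add(-6, -4) = -10)
E = -555720 (E = Mul(660, -842) = -555720)
M = 234410 (M = Mul(-23441, -10) = 234410)
Add(M, Mul(-1, E)) = Add(234410, Mul(-1, -555720)) = Add(234410, 555720) = 790130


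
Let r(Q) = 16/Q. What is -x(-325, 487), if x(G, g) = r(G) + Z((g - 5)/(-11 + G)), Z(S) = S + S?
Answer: 79669/27300 ≈ 2.9183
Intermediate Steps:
Z(S) = 2*S
x(G, g) = 16/G + 2*(-5 + g)/(-11 + G) (x(G, g) = 16/G + 2*((g - 5)/(-11 + G)) = 16/G + 2*((-5 + g)/(-11 + G)) = 16/G + 2*(-5 + g)/(-11 + G))
-x(-325, 487) = -2*(-88 + 3*(-325) - 325*487)/((-325)*(-11 - 325)) = -2*(-1)*(-88 - 975 - 158275)/(325*(-336)) = -2*(-1)*(-1)*(-159338)/(325*336) = -1*(-79669/27300) = 79669/27300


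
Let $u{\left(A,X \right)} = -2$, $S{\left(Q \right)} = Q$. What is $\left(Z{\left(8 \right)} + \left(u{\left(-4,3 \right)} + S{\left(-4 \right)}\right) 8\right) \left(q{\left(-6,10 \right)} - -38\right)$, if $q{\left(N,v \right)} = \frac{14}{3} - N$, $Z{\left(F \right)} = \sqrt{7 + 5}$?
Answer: $-2336 + \frac{292 \sqrt{3}}{3} \approx -2167.4$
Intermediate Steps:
$Z{\left(F \right)} = 2 \sqrt{3}$ ($Z{\left(F \right)} = \sqrt{12} = 2 \sqrt{3}$)
$q{\left(N,v \right)} = \frac{14}{3} - N$ ($q{\left(N,v \right)} = 14 \cdot \frac{1}{3} - N = \frac{14}{3} - N$)
$\left(Z{\left(8 \right)} + \left(u{\left(-4,3 \right)} + S{\left(-4 \right)}\right) 8\right) \left(q{\left(-6,10 \right)} - -38\right) = \left(2 \sqrt{3} + \left(-2 - 4\right) 8\right) \left(\left(\frac{14}{3} - -6\right) - -38\right) = \left(2 \sqrt{3} - 48\right) \left(\left(\frac{14}{3} + 6\right) + 38\right) = \left(2 \sqrt{3} - 48\right) \left(\frac{32}{3} + 38\right) = \left(-48 + 2 \sqrt{3}\right) \frac{146}{3} = -2336 + \frac{292 \sqrt{3}}{3}$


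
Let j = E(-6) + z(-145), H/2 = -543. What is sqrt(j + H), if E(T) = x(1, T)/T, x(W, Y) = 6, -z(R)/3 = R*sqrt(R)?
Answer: sqrt(-1087 + 435*I*sqrt(145)) ≈ 46.167 + 56.73*I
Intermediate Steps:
H = -1086 (H = 2*(-543) = -1086)
z(R) = -3*R**(3/2) (z(R) = -3*R*sqrt(R) = -3*R**(3/2))
E(T) = 6/T
j = -1 + 435*I*sqrt(145) (j = 6/(-6) - (-435)*I*sqrt(145) = 6*(-1/6) - (-435)*I*sqrt(145) = -1 + 435*I*sqrt(145) ≈ -1.0 + 5238.1*I)
sqrt(j + H) = sqrt((-1 + 435*I*sqrt(145)) - 1086) = sqrt(-1087 + 435*I*sqrt(145))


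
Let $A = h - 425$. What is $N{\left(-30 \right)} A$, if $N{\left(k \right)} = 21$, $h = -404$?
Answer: $-17409$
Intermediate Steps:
$A = -829$ ($A = -404 - 425 = -829$)
$N{\left(-30 \right)} A = 21 \left(-829\right) = -17409$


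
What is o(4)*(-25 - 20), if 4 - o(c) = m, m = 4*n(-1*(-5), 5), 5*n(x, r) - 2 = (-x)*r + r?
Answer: -828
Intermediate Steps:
n(x, r) = ⅖ + r/5 - r*x/5 (n(x, r) = ⅖ + ((-x)*r + r)/5 = ⅖ + (-r*x + r)/5 = ⅖ + (r - r*x)/5 = ⅖ + (r/5 - r*x/5) = ⅖ + r/5 - r*x/5)
m = -72/5 (m = 4*(⅖ + (⅕)*5 - ⅕*5*(-1*(-5))) = 4*(⅖ + 1 - ⅕*5*5) = 4*(⅖ + 1 - 5) = 4*(-18/5) = -72/5 ≈ -14.400)
o(c) = 92/5 (o(c) = 4 - 1*(-72/5) = 4 + 72/5 = 92/5)
o(4)*(-25 - 20) = 92*(-25 - 20)/5 = (92/5)*(-45) = -828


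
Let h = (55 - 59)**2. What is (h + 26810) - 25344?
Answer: 1482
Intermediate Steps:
h = 16 (h = (-4)**2 = 16)
(h + 26810) - 25344 = (16 + 26810) - 25344 = 26826 - 25344 = 1482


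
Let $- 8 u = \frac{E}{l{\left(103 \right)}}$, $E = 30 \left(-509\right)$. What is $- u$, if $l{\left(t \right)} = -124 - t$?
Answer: $\frac{7635}{908} \approx 8.4086$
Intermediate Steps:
$E = -15270$
$u = - \frac{7635}{908}$ ($u = - \frac{\left(-15270\right) \frac{1}{-124 - 103}}{8} = - \frac{\left(-15270\right) \frac{1}{-227}}{8} = - \frac{\left(-15270\right) \left(- \frac{1}{227}\right)}{8} = \left(- \frac{1}{8}\right) \frac{15270}{227} = - \frac{7635}{908} \approx -8.4086$)
$- u = \left(-1\right) \left(- \frac{7635}{908}\right) = \frac{7635}{908}$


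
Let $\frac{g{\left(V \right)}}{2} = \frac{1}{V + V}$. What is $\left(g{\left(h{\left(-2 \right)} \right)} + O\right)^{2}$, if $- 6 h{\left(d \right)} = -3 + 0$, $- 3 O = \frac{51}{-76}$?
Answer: $\frac{28561}{5776} \approx 4.9448$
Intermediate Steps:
$O = \frac{17}{76}$ ($O = - \frac{51 \frac{1}{-76}}{3} = - \frac{51 \left(- \frac{1}{76}\right)}{3} = \left(- \frac{1}{3}\right) \left(- \frac{51}{76}\right) = \frac{17}{76} \approx 0.22368$)
$h{\left(d \right)} = \frac{1}{2}$ ($h{\left(d \right)} = - \frac{-3 + 0}{6} = \left(- \frac{1}{6}\right) \left(-3\right) = \frac{1}{2}$)
$g{\left(V \right)} = \frac{1}{V}$ ($g{\left(V \right)} = \frac{2}{V + V} = \frac{2}{2 V} = 2 \frac{1}{2 V} = \frac{1}{V}$)
$\left(g{\left(h{\left(-2 \right)} \right)} + O\right)^{2} = \left(\frac{1}{\frac{1}{2}} + \frac{17}{76}\right)^{2} = \left(2 + \frac{17}{76}\right)^{2} = \left(\frac{169}{76}\right)^{2} = \frac{28561}{5776}$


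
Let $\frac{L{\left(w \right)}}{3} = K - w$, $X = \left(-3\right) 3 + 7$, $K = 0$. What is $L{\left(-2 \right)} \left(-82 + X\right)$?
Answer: $-504$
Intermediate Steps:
$X = -2$ ($X = -9 + 7 = -2$)
$L{\left(w \right)} = - 3 w$ ($L{\left(w \right)} = 3 \left(0 - w\right) = 3 \left(- w\right) = - 3 w$)
$L{\left(-2 \right)} \left(-82 + X\right) = \left(-3\right) \left(-2\right) \left(-82 - 2\right) = 6 \left(-84\right) = -504$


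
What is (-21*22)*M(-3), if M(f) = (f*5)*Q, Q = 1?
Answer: 6930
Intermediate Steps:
M(f) = 5*f (M(f) = (f*5)*1 = (5*f)*1 = 5*f)
(-21*22)*M(-3) = (-21*22)*(5*(-3)) = -462*(-15) = 6930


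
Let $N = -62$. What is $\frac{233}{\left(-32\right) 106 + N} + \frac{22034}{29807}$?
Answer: $\frac{69160405}{102953378} \approx 0.67176$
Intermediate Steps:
$\frac{233}{\left(-32\right) 106 + N} + \frac{22034}{29807} = \frac{233}{\left(-32\right) 106 - 62} + \frac{22034}{29807} = \frac{233}{-3392 - 62} + 22034 \cdot \frac{1}{29807} = \frac{233}{-3454} + \frac{22034}{29807} = 233 \left(- \frac{1}{3454}\right) + \frac{22034}{29807} = - \frac{233}{3454} + \frac{22034}{29807} = \frac{69160405}{102953378}$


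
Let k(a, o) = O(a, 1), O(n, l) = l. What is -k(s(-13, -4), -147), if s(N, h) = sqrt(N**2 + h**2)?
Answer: -1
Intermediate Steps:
k(a, o) = 1
-k(s(-13, -4), -147) = -1*1 = -1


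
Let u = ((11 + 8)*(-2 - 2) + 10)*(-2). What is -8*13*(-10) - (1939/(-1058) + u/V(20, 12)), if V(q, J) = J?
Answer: 1090621/1058 ≈ 1030.8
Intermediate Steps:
u = 132 (u = (19*(-4) + 10)*(-2) = (-76 + 10)*(-2) = -66*(-2) = 132)
-8*13*(-10) - (1939/(-1058) + u/V(20, 12)) = -8*13*(-10) - (1939/(-1058) + 132/12) = -104*(-10) - (1939*(-1/1058) + 132*(1/12)) = 1040 - (-1939/1058 + 11) = 1040 - 1*9699/1058 = 1040 - 9699/1058 = 1090621/1058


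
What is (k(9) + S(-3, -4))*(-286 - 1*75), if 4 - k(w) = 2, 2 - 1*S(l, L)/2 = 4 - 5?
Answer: -2888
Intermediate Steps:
S(l, L) = 6 (S(l, L) = 4 - 2*(4 - 5) = 4 - 2*(-1) = 4 + 2 = 6)
k(w) = 2 (k(w) = 4 - 1*2 = 4 - 2 = 2)
(k(9) + S(-3, -4))*(-286 - 1*75) = (2 + 6)*(-286 - 1*75) = 8*(-286 - 75) = 8*(-361) = -2888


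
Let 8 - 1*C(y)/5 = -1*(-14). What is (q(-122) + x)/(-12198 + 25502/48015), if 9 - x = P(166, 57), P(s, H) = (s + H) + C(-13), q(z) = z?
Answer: 7346295/292830734 ≈ 0.025087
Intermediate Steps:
C(y) = -30 (C(y) = 40 - (-5)*(-14) = 40 - 5*14 = 40 - 70 = -30)
P(s, H) = -30 + H + s (P(s, H) = (s + H) - 30 = (H + s) - 30 = -30 + H + s)
x = -184 (x = 9 - (-30 + 57 + 166) = 9 - 1*193 = 9 - 193 = -184)
(q(-122) + x)/(-12198 + 25502/48015) = (-122 - 184)/(-12198 + 25502/48015) = -306/(-12198 + 25502*(1/48015)) = -306/(-12198 + 25502/48015) = -306/(-585661468/48015) = -306*(-48015/585661468) = 7346295/292830734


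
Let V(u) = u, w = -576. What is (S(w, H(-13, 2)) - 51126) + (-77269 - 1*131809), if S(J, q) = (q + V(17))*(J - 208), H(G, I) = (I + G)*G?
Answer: -385644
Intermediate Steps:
H(G, I) = G*(G + I) (H(G, I) = (G + I)*G = G*(G + I))
S(J, q) = (-208 + J)*(17 + q) (S(J, q) = (q + 17)*(J - 208) = (17 + q)*(-208 + J) = (-208 + J)*(17 + q))
(S(w, H(-13, 2)) - 51126) + (-77269 - 1*131809) = ((-3536 - (-2704)*(-13 + 2) + 17*(-576) - (-7488)*(-13 + 2)) - 51126) + (-77269 - 1*131809) = ((-3536 - (-2704)*(-11) - 9792 - (-7488)*(-11)) - 51126) + (-77269 - 131809) = ((-3536 - 208*143 - 9792 - 576*143) - 51126) - 209078 = ((-3536 - 29744 - 9792 - 82368) - 51126) - 209078 = (-125440 - 51126) - 209078 = -176566 - 209078 = -385644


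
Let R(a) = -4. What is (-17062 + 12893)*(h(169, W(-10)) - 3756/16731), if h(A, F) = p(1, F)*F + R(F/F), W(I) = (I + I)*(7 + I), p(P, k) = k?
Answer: -7600329560/507 ≈ -1.4991e+7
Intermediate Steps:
W(I) = 2*I*(7 + I) (W(I) = (2*I)*(7 + I) = 2*I*(7 + I))
h(A, F) = -4 + F**2 (h(A, F) = F*F - 4 = F**2 - 4 = -4 + F**2)
(-17062 + 12893)*(h(169, W(-10)) - 3756/16731) = (-17062 + 12893)*((-4 + (2*(-10)*(7 - 10))**2) - 3756/16731) = -4169*((-4 + (2*(-10)*(-3))**2) - 3756*1/16731) = -4169*((-4 + 60**2) - 1252/5577) = -4169*((-4 + 3600) - 1252/5577) = -4169*(3596 - 1252/5577) = -4169*20053640/5577 = -7600329560/507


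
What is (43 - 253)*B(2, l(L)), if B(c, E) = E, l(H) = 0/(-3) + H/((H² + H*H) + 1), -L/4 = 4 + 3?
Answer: 1960/523 ≈ 3.7476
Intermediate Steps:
L = -28 (L = -4*(4 + 3) = -4*7 = -28)
l(H) = H/(1 + 2*H²) (l(H) = 0*(-⅓) + H/((H² + H²) + 1) = 0 + H/(2*H² + 1) = 0 + H/(1 + 2*H²) = H/(1 + 2*H²))
(43 - 253)*B(2, l(L)) = (43 - 253)*(-28/(1 + 2*(-28)²)) = -(-5880)/(1 + 2*784) = -(-5880)/(1 + 1568) = -(-5880)/1569 = -210*(-28/1569) = 1960/523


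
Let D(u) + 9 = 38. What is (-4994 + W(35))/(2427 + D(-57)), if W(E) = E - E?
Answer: -2497/1228 ≈ -2.0334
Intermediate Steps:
W(E) = 0
D(u) = 29 (D(u) = -9 + 38 = 29)
(-4994 + W(35))/(2427 + D(-57)) = (-4994 + 0)/(2427 + 29) = -4994/2456 = -4994*1/2456 = -2497/1228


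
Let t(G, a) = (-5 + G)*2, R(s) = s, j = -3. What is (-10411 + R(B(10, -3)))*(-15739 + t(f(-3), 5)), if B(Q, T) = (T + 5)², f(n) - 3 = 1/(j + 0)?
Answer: 163844339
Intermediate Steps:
f(n) = 8/3 (f(n) = 3 + 1/(-3 + 0) = 3 + 1/(-3) = 3 - ⅓ = 8/3)
B(Q, T) = (5 + T)²
t(G, a) = -10 + 2*G
(-10411 + R(B(10, -3)))*(-15739 + t(f(-3), 5)) = (-10411 + (5 - 3)²)*(-15739 + (-10 + 2*(8/3))) = (-10411 + 2²)*(-15739 + (-10 + 16/3)) = (-10411 + 4)*(-15739 - 14/3) = -10407*(-47231/3) = 163844339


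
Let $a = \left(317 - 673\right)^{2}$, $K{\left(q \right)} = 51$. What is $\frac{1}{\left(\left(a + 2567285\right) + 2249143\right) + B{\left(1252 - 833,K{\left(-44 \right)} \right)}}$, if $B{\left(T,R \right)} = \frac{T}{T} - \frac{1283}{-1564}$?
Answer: $\frac{1564}{7731111343} \approx 2.023 \cdot 10^{-7}$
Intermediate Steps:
$a = 126736$ ($a = \left(-356\right)^{2} = 126736$)
$B{\left(T,R \right)} = \frac{2847}{1564}$ ($B{\left(T,R \right)} = 1 - - \frac{1283}{1564} = 1 + \frac{1283}{1564} = \frac{2847}{1564}$)
$\frac{1}{\left(\left(a + 2567285\right) + 2249143\right) + B{\left(1252 - 833,K{\left(-44 \right)} \right)}} = \frac{1}{\left(\left(126736 + 2567285\right) + 2249143\right) + \frac{2847}{1564}} = \frac{1}{\left(2694021 + 2249143\right) + \frac{2847}{1564}} = \frac{1}{4943164 + \frac{2847}{1564}} = \frac{1}{\frac{7731111343}{1564}} = \frac{1564}{7731111343}$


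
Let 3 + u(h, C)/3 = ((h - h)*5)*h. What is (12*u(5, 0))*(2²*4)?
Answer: -1728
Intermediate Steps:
u(h, C) = -9 (u(h, C) = -9 + 3*(((h - h)*5)*h) = -9 + 3*((0*5)*h) = -9 + 3*(0*h) = -9 + 3*0 = -9 + 0 = -9)
(12*u(5, 0))*(2²*4) = (12*(-9))*(2²*4) = -432*4 = -108*16 = -1728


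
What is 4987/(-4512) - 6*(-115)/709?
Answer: -422503/3199008 ≈ -0.13207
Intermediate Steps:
4987/(-4512) - 6*(-115)/709 = 4987*(-1/4512) + 690*(1/709) = -4987/4512 + 690/709 = -422503/3199008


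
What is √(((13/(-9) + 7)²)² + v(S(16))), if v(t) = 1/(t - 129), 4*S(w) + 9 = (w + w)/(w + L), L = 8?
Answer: 2*√3856283140507/127251 ≈ 30.864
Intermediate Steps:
S(w) = -9/4 + w/(2*(8 + w)) (S(w) = -9/4 + ((w + w)/(w + 8))/4 = -9/4 + ((2*w)/(8 + w))/4 = -9/4 + (2*w/(8 + w))/4 = -9/4 + w/(2*(8 + w)))
v(t) = 1/(-129 + t)
√(((13/(-9) + 7)²)² + v(S(16))) = √(((13/(-9) + 7)²)² + 1/(-129 + (-72 - 7*16)/(4*(8 + 16)))) = √(((13*(-⅑) + 7)²)² + 1/(-129 + (¼)*(-72 - 112)/24)) = √(((-13/9 + 7)²)² + 1/(-129 + (¼)*(1/24)*(-184))) = √(((50/9)²)² + 1/(-129 - 23/12)) = √((2500/81)² + 1/(-1571/12)) = √(6250000/6561 - 12/1571) = √(9818671268/10307331) = 2*√3856283140507/127251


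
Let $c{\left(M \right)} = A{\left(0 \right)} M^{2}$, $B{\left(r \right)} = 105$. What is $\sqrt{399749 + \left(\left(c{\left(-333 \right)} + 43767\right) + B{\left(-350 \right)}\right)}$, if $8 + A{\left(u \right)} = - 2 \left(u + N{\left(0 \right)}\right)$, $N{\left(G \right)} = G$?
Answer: $i \sqrt{443491} \approx 665.95 i$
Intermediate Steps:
$A{\left(u \right)} = -8 - 2 u$ ($A{\left(u \right)} = -8 - 2 \left(u + 0\right) = -8 - 2 u$)
$c{\left(M \right)} = - 8 M^{2}$ ($c{\left(M \right)} = \left(-8 - 0\right) M^{2} = \left(-8 + 0\right) M^{2} = - 8 M^{2}$)
$\sqrt{399749 + \left(\left(c{\left(-333 \right)} + 43767\right) + B{\left(-350 \right)}\right)} = \sqrt{399749 + \left(\left(- 8 \left(-333\right)^{2} + 43767\right) + 105\right)} = \sqrt{399749 + \left(\left(\left(-8\right) 110889 + 43767\right) + 105\right)} = \sqrt{399749 + \left(\left(-887112 + 43767\right) + 105\right)} = \sqrt{399749 + \left(-843345 + 105\right)} = \sqrt{399749 - 843240} = \sqrt{-443491} = i \sqrt{443491}$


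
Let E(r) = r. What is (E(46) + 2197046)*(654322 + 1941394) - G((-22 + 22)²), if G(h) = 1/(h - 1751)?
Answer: 9986000028133873/1751 ≈ 5.7030e+12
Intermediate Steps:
G(h) = 1/(-1751 + h)
(E(46) + 2197046)*(654322 + 1941394) - G((-22 + 22)²) = (46 + 2197046)*(654322 + 1941394) - 1/(-1751 + (-22 + 22)²) = 2197092*2595716 - 1/(-1751 + 0²) = 5703026857872 - 1/(-1751 + 0) = 5703026857872 - 1/(-1751) = 5703026857872 - 1*(-1/1751) = 5703026857872 + 1/1751 = 9986000028133873/1751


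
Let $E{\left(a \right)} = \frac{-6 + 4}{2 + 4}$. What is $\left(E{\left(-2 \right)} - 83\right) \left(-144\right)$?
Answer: $12000$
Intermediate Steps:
$E{\left(a \right)} = - \frac{1}{3}$ ($E{\left(a \right)} = - \frac{2}{6} = \left(-2\right) \frac{1}{6} = - \frac{1}{3}$)
$\left(E{\left(-2 \right)} - 83\right) \left(-144\right) = \left(- \frac{1}{3} - 83\right) \left(-144\right) = \left(- \frac{250}{3}\right) \left(-144\right) = 12000$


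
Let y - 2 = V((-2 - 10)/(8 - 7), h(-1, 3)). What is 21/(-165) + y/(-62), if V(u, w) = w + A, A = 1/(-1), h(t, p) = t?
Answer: -7/55 ≈ -0.12727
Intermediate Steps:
A = -1
V(u, w) = -1 + w (V(u, w) = w - 1 = -1 + w)
y = 0 (y = 2 + (-1 - 1) = 2 - 2 = 0)
21/(-165) + y/(-62) = 21/(-165) + 0/(-62) = 21*(-1/165) + 0*(-1/62) = -7/55 + 0 = -7/55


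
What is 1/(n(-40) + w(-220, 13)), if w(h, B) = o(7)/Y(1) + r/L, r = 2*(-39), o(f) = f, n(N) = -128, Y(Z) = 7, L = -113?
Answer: -113/14273 ≈ -0.0079170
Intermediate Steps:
r = -78
w(h, B) = 191/113 (w(h, B) = 7/7 - 78/(-113) = 7*(⅐) - 78*(-1/113) = 1 + 78/113 = 191/113)
1/(n(-40) + w(-220, 13)) = 1/(-128 + 191/113) = 1/(-14273/113) = -113/14273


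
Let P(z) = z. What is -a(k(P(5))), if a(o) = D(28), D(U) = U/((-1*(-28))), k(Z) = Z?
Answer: -1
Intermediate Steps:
D(U) = U/28
a(o) = 1 (a(o) = (1/28)*28 = 1)
-a(k(P(5))) = -1*1 = -1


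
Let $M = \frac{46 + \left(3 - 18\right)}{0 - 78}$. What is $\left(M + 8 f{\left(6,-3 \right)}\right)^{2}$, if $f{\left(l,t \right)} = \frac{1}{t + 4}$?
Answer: $\frac{351649}{6084} \approx 57.799$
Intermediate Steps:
$f{\left(l,t \right)} = \frac{1}{4 + t}$
$M = - \frac{31}{78}$ ($M = \frac{46 + \left(3 - 18\right)}{-78} = \left(46 - 15\right) \left(- \frac{1}{78}\right) = 31 \left(- \frac{1}{78}\right) = - \frac{31}{78} \approx -0.39744$)
$\left(M + 8 f{\left(6,-3 \right)}\right)^{2} = \left(- \frac{31}{78} + \frac{8}{4 - 3}\right)^{2} = \left(- \frac{31}{78} + \frac{8}{1}\right)^{2} = \left(- \frac{31}{78} + 8 \cdot 1\right)^{2} = \left(- \frac{31}{78} + 8\right)^{2} = \left(\frac{593}{78}\right)^{2} = \frac{351649}{6084}$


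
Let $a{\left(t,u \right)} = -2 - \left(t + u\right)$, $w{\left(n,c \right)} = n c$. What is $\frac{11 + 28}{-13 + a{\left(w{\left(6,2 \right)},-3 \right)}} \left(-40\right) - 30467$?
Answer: $-30402$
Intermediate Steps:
$w{\left(n,c \right)} = c n$
$a{\left(t,u \right)} = -2 - t - u$ ($a{\left(t,u \right)} = -2 - \left(t + u\right) = -2 - t - u$)
$\frac{11 + 28}{-13 + a{\left(w{\left(6,2 \right)},-3 \right)}} \left(-40\right) - 30467 = \frac{11 + 28}{-13 - \left(-1 + 12\right)} \left(-40\right) - 30467 = \frac{39}{-13 - 11} \left(-40\right) - 30467 = \frac{39}{-24} \left(-40\right) - 30467 = 39 \left(- \frac{1}{24}\right) \left(-40\right) - 30467 = \left(- \frac{13}{8}\right) \left(-40\right) - 30467 = 65 - 30467 = -30402$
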